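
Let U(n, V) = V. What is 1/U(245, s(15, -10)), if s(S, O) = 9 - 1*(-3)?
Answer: 1/12 ≈ 0.083333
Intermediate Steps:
s(S, O) = 12 (s(S, O) = 9 + 3 = 12)
1/U(245, s(15, -10)) = 1/12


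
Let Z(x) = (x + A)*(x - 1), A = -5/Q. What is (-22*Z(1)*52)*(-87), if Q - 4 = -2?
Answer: 0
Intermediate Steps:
Q = 2 (Q = 4 - 2 = 2)
A = -5/2 ≈ -2.5000
Z(x) = (-1 + x)*(-5/2 + x) (Z(x) = (x - 5/2)*(x - 1) = (-5/2 + x)*(-1 + x) = (-1 + x)*(-5/2 + x))
(-22*Z(1)*52)*(-87) = (-22*(5/2 + 1² - 7/2*1)*52)*(-87) = (-22*(5/2 + 1 - 7/2)*52)*(-87) = (-22*0*52)*(-87) = (0*52)*(-87) = 0*(-87) = 0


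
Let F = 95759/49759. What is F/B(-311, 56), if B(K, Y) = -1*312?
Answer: -95759/15524808 ≈ -0.0061681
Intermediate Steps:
F = 95759/49759 (F = 95759*(1/49759) = 95759/49759 ≈ 1.9245)
B(K, Y) = -312
F/B(-311, 56) = (95759/49759)/(-312) = (95759/49759)*(-1/312) = -95759/15524808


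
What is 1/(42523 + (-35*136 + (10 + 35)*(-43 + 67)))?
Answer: 1/38843 ≈ 2.5745e-5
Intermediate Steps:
1/(42523 + (-35*136 + (10 + 35)*(-43 + 67))) = 1/(42523 + (-4760 + 45*24)) = 1/(42523 + (-4760 + 1080)) = 1/(42523 - 3680) = 1/38843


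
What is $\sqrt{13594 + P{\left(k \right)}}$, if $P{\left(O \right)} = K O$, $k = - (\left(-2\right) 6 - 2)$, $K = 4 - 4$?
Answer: $\sqrt{13594} \approx 116.59$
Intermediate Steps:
$K = 0$ ($K = 4 - 4 = 0$)
$k = 14$ ($k = - (-12 - 2) = \left(-1\right) \left(-14\right) = 14$)
$P{\left(O \right)} = 0$ ($P{\left(O \right)} = 0 O = 0$)
$\sqrt{13594 + P{\left(k \right)}} = \sqrt{13594 + 0} = \sqrt{13594}$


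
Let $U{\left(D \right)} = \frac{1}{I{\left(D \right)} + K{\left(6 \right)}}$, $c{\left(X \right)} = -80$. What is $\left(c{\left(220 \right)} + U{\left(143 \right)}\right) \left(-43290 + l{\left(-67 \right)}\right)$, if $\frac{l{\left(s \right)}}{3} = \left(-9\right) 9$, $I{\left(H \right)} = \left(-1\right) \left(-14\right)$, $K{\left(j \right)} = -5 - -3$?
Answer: $\frac{13916049}{4} \approx 3.479 \cdot 10^{6}$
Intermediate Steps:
$K{\left(j \right)} = -2$ ($K{\left(j \right)} = -5 + 3 = -2$)
$I{\left(H \right)} = 14$
$l{\left(s \right)} = -243$ ($l{\left(s \right)} = 3 \left(\left(-9\right) 9\right) = 3 \left(-81\right) = -243$)
$U{\left(D \right)} = \frac{1}{12}$ ($U{\left(D \right)} = \frac{1}{14 - 2} = \frac{1}{12}$)
$\left(c{\left(220 \right)} + U{\left(143 \right)}\right) \left(-43290 + l{\left(-67 \right)}\right) = \left(-80 + \frac{1}{12}\right) \left(-43290 - 243\right) = \left(- \frac{959}{12}\right) \left(-43533\right) = \frac{13916049}{4}$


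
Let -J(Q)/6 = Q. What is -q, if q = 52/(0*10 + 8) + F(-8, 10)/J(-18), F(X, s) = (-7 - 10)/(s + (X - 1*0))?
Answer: -1387/216 ≈ -6.4213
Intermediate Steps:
J(Q) = -6*Q
F(X, s) = -17/(X + s) (F(X, s) = -17/(s + (X + 0)) = -17/(s + X) = -17/(X + s))
q = 1387/216 (q = 52/(0*10 + 8) + (-17/(-8 + 10))/((-6*(-18))) = 52/(0 + 8) - 17/2/108 = 52/8 - 17*½*(1/108) = 52*(⅛) - 17/2*1/108 = 13/2 - 17/216 = 1387/216 ≈ 6.4213)
-q = -1*1387/216 = -1387/216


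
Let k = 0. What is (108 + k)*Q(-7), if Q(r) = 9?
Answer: 972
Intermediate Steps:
(108 + k)*Q(-7) = (108 + 0)*9 = 108*9 = 972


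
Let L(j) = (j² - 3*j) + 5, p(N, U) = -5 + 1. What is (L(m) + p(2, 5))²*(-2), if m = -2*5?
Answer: -34322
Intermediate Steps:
p(N, U) = -4
m = -10
L(j) = 5 + j² - 3*j
(L(m) + p(2, 5))²*(-2) = ((5 + (-10)² - 3*(-10)) - 4)²*(-2) = ((5 + 100 + 30) - 4)²*(-2) = (135 - 4)²*(-2) = 131²*(-2) = 17161*(-2) = -34322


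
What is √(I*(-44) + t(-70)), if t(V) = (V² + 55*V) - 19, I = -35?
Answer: √2571 ≈ 50.705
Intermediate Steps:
t(V) = -19 + V² + 55*V
√(I*(-44) + t(-70)) = √(-35*(-44) + (-19 + (-70)² + 55*(-70))) = √(1540 + (-19 + 4900 - 3850)) = √(1540 + 1031) = √2571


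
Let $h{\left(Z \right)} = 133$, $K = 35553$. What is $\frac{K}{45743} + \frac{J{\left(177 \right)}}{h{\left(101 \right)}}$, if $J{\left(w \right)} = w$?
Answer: $\frac{12825060}{6083819} \approx 2.1081$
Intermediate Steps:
$\frac{K}{45743} + \frac{J{\left(177 \right)}}{h{\left(101 \right)}} = \frac{35553}{45743} + \frac{177}{133} = \frac{12825060}{6083819}$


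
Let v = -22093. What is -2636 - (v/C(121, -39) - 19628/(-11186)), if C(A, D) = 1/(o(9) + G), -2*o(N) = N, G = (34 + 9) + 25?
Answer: 2237627857/1598 ≈ 1.4003e+6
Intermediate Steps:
G = 68 (G = 43 + 25 = 68)
o(N) = -N/2
C(A, D) = 2/127 (C(A, D) = 1/(-1/2*9 + 68) = 1/(-9/2 + 68) = 1/(127/2) = 2/127)
-2636 - (v/C(121, -39) - 19628/(-11186)) = -2636 - (-22093/2/127 - 19628/(-11186)) = -2636 - (-22093*127/2 - 19628*(-1/11186)) = -2636 - (-2805811/2 + 1402/799) = -2636 - 1*(-2241840185/1598) = -2636 + 2241840185/1598 = 2237627857/1598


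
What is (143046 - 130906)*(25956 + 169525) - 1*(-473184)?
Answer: 2373612524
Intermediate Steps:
(143046 - 130906)*(25956 + 169525) - 1*(-473184) = 12140*195481 + 473184 = 2373139340 + 473184 = 2373612524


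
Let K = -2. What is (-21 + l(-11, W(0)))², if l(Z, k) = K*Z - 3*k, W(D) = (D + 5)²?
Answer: 5476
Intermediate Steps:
W(D) = (5 + D)²
l(Z, k) = -3*k - 2*Z (l(Z, k) = -2*Z - 3*k = -3*k - 2*Z)
(-21 + l(-11, W(0)))² = (-21 + (-3*(5 + 0)² - 2*(-11)))² = (-21 + (-3*5² + 22))² = (-21 + (-3*25 + 22))² = (-21 + (-75 + 22))² = (-21 - 53)² = (-74)² = 5476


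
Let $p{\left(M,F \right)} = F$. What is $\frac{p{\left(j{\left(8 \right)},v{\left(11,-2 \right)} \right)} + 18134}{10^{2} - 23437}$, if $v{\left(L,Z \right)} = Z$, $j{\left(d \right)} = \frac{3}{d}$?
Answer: $- \frac{6044}{7779} \approx -0.77696$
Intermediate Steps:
$\frac{p{\left(j{\left(8 \right)},v{\left(11,-2 \right)} \right)} + 18134}{10^{2} - 23437} = \frac{-2 + 18134}{10^{2} - 23437} = \frac{18132}{100 - 23437} = \frac{18132}{-23337} = 18132 \left(- \frac{1}{23337}\right) = - \frac{6044}{7779}$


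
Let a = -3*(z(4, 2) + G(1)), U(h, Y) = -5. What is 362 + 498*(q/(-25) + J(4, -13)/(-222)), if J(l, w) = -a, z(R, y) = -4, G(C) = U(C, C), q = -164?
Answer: 3412739/925 ≈ 3689.4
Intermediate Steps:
G(C) = -5
a = 27 (a = -3*(-4 - 5) = -3*(-9) = 27)
J(l, w) = -27 (J(l, w) = -1*27 = -27)
362 + 498*(q/(-25) + J(4, -13)/(-222)) = 362 + 498*(-164/(-25) - 27/(-222)) = 362 + 498*(-164*(-1/25) - 27*(-1/222)) = 362 + 498*(164/25 + 9/74) = 362 + 498*(12361/1850) = 362 + 3077889/925 = 3412739/925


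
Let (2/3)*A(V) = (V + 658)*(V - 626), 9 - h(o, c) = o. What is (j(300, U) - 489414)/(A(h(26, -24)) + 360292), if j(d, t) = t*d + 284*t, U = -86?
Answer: 1079276/515905 ≈ 2.0920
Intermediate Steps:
h(o, c) = 9 - o
A(V) = 3*(-626 + V)*(658 + V)/2 (A(V) = 3*((V + 658)*(V - 626))/2 = 3*((658 + V)*(-626 + V))/2 = 3*((-626 + V)*(658 + V))/2 = 3*(-626 + V)*(658 + V)/2)
j(d, t) = 284*t + d*t (j(d, t) = d*t + 284*t = 284*t + d*t)
(j(300, U) - 489414)/(A(h(26, -24)) + 360292) = (-86*(284 + 300) - 489414)/((-617862 + 48*(9 - 1*26) + 3*(9 - 1*26)²/2) + 360292) = (-86*584 - 489414)/((-617862 + 48*(9 - 26) + 3*(9 - 26)²/2) + 360292) = (-50224 - 489414)/((-617862 + 48*(-17) + (3/2)*(-17)²) + 360292) = -539638/((-617862 - 816 + (3/2)*289) + 360292) = -539638/((-617862 - 816 + 867/2) + 360292) = -539638/(-1236489/2 + 360292) = -539638/(-515905/2) = -539638*(-2/515905) = 1079276/515905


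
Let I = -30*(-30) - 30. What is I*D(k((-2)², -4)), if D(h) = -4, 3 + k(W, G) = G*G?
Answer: -3480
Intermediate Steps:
k(W, G) = -3 + G² (k(W, G) = -3 + G*G = -3 + G²)
I = 870 (I = 900 - 30 = 870)
I*D(k((-2)², -4)) = 870*(-4) = -3480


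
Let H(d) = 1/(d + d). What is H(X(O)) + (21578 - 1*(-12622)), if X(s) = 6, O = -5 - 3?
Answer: 410401/12 ≈ 34200.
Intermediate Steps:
O = -8
H(d) = 1/(2*d)
H(X(O)) + (21578 - 1*(-12622)) = (1/2)/6 + (21578 - 1*(-12622)) = (1/2)*(1/6) + (21578 + 12622) = 1/12 + 34200 = 410401/12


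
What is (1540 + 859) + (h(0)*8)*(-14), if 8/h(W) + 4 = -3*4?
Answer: 2455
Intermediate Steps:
h(W) = -1/2 (h(W) = 8/(-4 - 3*4) = 8/(-4 - 12) = 8/(-16) = 8*(-1/16) = -1/2)
(1540 + 859) + (h(0)*8)*(-14) = (1540 + 859) - 1/2*8*(-14) = 2399 - 4*(-14) = 2399 + 56 = 2455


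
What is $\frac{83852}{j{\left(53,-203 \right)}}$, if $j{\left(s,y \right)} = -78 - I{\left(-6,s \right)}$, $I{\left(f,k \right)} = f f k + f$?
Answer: $- \frac{20963}{495} \approx -42.349$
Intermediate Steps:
$I{\left(f,k \right)} = f + k f^{2}$ ($I{\left(f,k \right)} = f^{2} k + f = k f^{2} + f = f + k f^{2}$)
$j{\left(s,y \right)} = -72 - 36 s$ ($j{\left(s,y \right)} = -78 - - 6 \left(1 - 6 s\right) = -78 - \left(-6 + 36 s\right) = -72 - 36 s$)
$\frac{83852}{j{\left(53,-203 \right)}} = \frac{83852}{-72 - 1908} = \frac{83852}{-1980} = 83852 \left(- \frac{1}{1980}\right) = - \frac{20963}{495}$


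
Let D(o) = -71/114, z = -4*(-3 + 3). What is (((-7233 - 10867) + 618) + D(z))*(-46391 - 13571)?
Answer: 59752702639/57 ≈ 1.0483e+9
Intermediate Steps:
z = 0 (z = -4*0 = 0)
D(o) = -71/114 (D(o) = -71*1/114 = -71/114)
(((-7233 - 10867) + 618) + D(z))*(-46391 - 13571) = (((-7233 - 10867) + 618) - 71/114)*(-46391 - 13571) = ((-18100 + 618) - 71/114)*(-59962) = (-17482 - 71/114)*(-59962) = -1993019/114*(-59962) = 59752702639/57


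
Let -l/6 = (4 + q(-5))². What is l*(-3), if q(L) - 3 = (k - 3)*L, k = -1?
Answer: 13122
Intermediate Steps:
q(L) = 3 - 4*L (q(L) = 3 + (-1 - 3)*L = 3 - 4*L)
l = -4374 (l = -6*(4 + (3 - 4*(-5)))² = -6*(4 + (3 + 20))² = -6*(4 + 23)² = -6*27² = -6*729 = -4374)
l*(-3) = -4374*(-3) = 13122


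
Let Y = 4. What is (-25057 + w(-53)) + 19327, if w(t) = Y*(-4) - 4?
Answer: -5750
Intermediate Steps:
w(t) = -20 (w(t) = 4*(-4) - 4 = -16 - 4 = -20)
(-25057 + w(-53)) + 19327 = (-25057 - 20) + 19327 = -25077 + 19327 = -5750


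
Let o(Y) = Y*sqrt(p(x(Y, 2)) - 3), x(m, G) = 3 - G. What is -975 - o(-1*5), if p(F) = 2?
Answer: -975 + 5*I ≈ -975.0 + 5.0*I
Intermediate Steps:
o(Y) = I*Y (o(Y) = Y*sqrt(2 - 3) = Y*sqrt(-1) = Y*I = I*Y)
-975 - o(-1*5) = -975 - I*(-1*5) = -975 - I*(-5) = -975 - (-5)*I = -975 + 5*I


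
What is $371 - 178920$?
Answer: $-178549$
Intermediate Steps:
$371 - 178920 = -178549$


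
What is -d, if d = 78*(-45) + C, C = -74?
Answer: 3584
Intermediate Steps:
d = -3584 (d = 78*(-45) - 74 = -3510 - 74 = -3584)
-d = -1*(-3584) = 3584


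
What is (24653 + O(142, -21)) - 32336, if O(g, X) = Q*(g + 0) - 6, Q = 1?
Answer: -7547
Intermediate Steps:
O(g, X) = -6 + g (O(g, X) = 1*(g + 0) - 6 = 1*g - 6 = g - 6 = -6 + g)
(24653 + O(142, -21)) - 32336 = (24653 + (-6 + 142)) - 32336 = (24653 + 136) - 32336 = 24789 - 32336 = -7547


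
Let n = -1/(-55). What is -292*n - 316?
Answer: -17672/55 ≈ -321.31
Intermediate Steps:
n = 1/55 (n = -1*(-1/55) = 1/55 ≈ 0.018182)
-292*n - 316 = -292*1/55 - 316 = -292/55 - 316 = -17672/55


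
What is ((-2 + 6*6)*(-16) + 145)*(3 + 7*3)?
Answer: -9576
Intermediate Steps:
((-2 + 6*6)*(-16) + 145)*(3 + 7*3) = ((-2 + 36)*(-16) + 145)*(3 + 21) = (34*(-16) + 145)*24 = (-544 + 145)*24 = -399*24 = -9576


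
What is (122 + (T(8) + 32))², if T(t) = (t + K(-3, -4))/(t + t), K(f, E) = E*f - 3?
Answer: 6155361/256 ≈ 24044.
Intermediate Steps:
K(f, E) = -3 + E*f
T(t) = (9 + t)/(2*t) (T(t) = (t + (-3 - 4*(-3)))/(t + t) = (t + (-3 + 12))/((2*t)) = (t + 9)*(1/(2*t)) = (9 + t)*(1/(2*t)) = (9 + t)/(2*t))
(122 + (T(8) + 32))² = (122 + ((½)*(9 + 8)/8 + 32))² = (122 + ((½)*(⅛)*17 + 32))² = (122 + (17/16 + 32))² = (122 + 529/16)² = (2481/16)² = 6155361/256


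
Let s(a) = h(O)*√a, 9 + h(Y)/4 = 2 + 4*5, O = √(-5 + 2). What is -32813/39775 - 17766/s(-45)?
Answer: -32813/39775 + 2961*I*√5/130 ≈ -0.82497 + 50.931*I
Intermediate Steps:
O = I*√3 (O = √(-3) = I*√3 ≈ 1.732*I)
h(Y) = 52 (h(Y) = -36 + 4*(2 + 4*5) = -36 + 4*(2 + 20) = -36 + 4*22 = -36 + 88 = 52)
s(a) = 52*√a
-32813/39775 - 17766/s(-45) = -32813/39775 - 17766*(-I*√5/780) = -32813/39775 - (-2961)*I*√5/130 = -32813/39775 + 2961*I*√5/130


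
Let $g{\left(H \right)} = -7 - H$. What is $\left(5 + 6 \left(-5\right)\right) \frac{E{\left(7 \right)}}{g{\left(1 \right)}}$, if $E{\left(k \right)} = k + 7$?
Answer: $\frac{175}{4} \approx 43.75$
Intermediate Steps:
$E{\left(k \right)} = 7 + k$
$\left(5 + 6 \left(-5\right)\right) \frac{E{\left(7 \right)}}{g{\left(1 \right)}} = \left(5 + 6 \left(-5\right)\right) \frac{7 + 7}{-7 - 1} = \left(5 - 30\right) \frac{14}{-7 - 1} = - 25 \frac{14}{-8} = - 25 \cdot 14 \left(- \frac{1}{8}\right) = \left(-25\right) \left(- \frac{7}{4}\right) = \frac{175}{4}$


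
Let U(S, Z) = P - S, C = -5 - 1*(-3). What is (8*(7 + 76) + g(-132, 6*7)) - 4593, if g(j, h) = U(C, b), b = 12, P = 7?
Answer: -3920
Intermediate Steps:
C = -2 (C = -5 + 3 = -2)
U(S, Z) = 7 - S
g(j, h) = 9 (g(j, h) = 7 - 1*(-2) = 7 + 2 = 9)
(8*(7 + 76) + g(-132, 6*7)) - 4593 = (8*(7 + 76) + 9) - 4593 = (8*83 + 9) - 4593 = (664 + 9) - 4593 = 673 - 4593 = -3920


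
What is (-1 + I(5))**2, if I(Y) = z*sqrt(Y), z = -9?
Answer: 406 + 18*sqrt(5) ≈ 446.25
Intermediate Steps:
I(Y) = -9*sqrt(Y)
(-1 + I(5))**2 = (-1 - 9*sqrt(5))**2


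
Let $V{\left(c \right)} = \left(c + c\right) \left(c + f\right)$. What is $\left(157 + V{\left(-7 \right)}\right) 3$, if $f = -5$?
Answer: $975$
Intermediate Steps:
$V{\left(c \right)} = 2 c \left(-5 + c\right)$ ($V{\left(c \right)} = \left(c + c\right) \left(c - 5\right) = 2 c \left(-5 + c\right)$)
$\left(157 + V{\left(-7 \right)}\right) 3 = \left(157 + 2 \left(-7\right) \left(-5 - 7\right)\right) 3 = \left(157 + 2 \left(-7\right) \left(-12\right)\right) 3 = \left(157 + 168\right) 3 = 325 \cdot 3 = 975$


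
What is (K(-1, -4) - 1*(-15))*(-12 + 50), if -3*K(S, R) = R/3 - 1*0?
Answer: 5282/9 ≈ 586.89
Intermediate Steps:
K(S, R) = -R/9 (K(S, R) = -(R/3 - 1*0)/3 = -(R*(1/3) + 0)/3 = -(R/3 + 0)/3 = -R/9)
(K(-1, -4) - 1*(-15))*(-12 + 50) = (-1/9*(-4) - 1*(-15))*(-12 + 50) = (4/9 + 15)*38 = (139/9)*38 = 5282/9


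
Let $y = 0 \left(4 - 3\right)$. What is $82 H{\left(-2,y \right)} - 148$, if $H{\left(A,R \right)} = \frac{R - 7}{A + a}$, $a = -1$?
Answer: $\frac{130}{3} \approx 43.333$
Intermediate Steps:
$y = 0$ ($y = 0 \cdot 1 = 0$)
$H{\left(A,R \right)} = \frac{-7 + R}{-1 + A}$ ($H{\left(A,R \right)} = \frac{R - 7}{A - 1} = \frac{-7 + R}{-1 + A}$)
$82 H{\left(-2,y \right)} - 148 = 82 \frac{-7 + 0}{-1 - 2} - 148 = 82 \frac{1}{-3} \left(-7\right) - 148 = 82 \left(\left(- \frac{1}{3}\right) \left(-7\right)\right) - 148 = 82 \cdot \frac{7}{3} - 148 = \frac{574}{3} - 148 = \frac{130}{3}$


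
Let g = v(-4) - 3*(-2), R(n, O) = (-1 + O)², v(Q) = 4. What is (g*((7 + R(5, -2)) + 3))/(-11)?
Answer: -190/11 ≈ -17.273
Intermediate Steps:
g = 10 (g = 4 - 3*(-2) = 4 + 6 = 10)
(g*((7 + R(5, -2)) + 3))/(-11) = (10*((7 + (-1 - 2)²) + 3))/(-11) = (10*((7 + (-3)²) + 3))*(-1/11) = (10*((7 + 9) + 3))*(-1/11) = (10*(16 + 3))*(-1/11) = (10*19)*(-1/11) = 190*(-1/11) = -190/11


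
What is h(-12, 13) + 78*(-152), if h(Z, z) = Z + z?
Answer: -11855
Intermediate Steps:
h(-12, 13) + 78*(-152) = (-12 + 13) + 78*(-152) = 1 - 11856 = -11855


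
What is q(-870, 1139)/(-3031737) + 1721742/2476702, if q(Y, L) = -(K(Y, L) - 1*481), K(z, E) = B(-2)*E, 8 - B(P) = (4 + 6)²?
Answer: 2479574491508/3754354545687 ≈ 0.66045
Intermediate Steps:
B(P) = -92 (B(P) = 8 - (4 + 6)² = 8 - 1*10² = 8 - 1*100 = 8 - 100 = -92)
K(z, E) = -92*E
q(Y, L) = 481 + 92*L (q(Y, L) = -(-92*L - 1*481) = -(-92*L - 481) = -(-481 - 92*L) = 481 + 92*L)
q(-870, 1139)/(-3031737) + 1721742/2476702 = (481 + 92*1139)/(-3031737) + 1721742/2476702 = (481 + 104788)*(-1/3031737) + 1721742*(1/2476702) = 105269*(-1/3031737) + 860871/1238351 = -105269/3031737 + 860871/1238351 = 2479574491508/3754354545687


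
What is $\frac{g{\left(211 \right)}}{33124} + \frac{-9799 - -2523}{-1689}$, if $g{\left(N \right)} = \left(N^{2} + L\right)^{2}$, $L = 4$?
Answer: $\frac{19814451721}{331044} \approx 59854.0$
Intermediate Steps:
$g{\left(N \right)} = \left(4 + N^{2}\right)^{2}$ ($g{\left(N \right)} = \left(N^{2} + 4\right)^{2} = \left(4 + N^{2}\right)^{2}$)
$\frac{g{\left(211 \right)}}{33124} + \frac{-9799 - -2523}{-1689} = \frac{\left(4 + 211^{2}\right)^{2}}{33124} + \frac{-9799 - -2523}{-1689} = \left(4 + 44521\right)^{2} \cdot \frac{1}{33124} + \left(-9799 + 2523\right) \left(- \frac{1}{1689}\right) = 44525^{2} \cdot \frac{1}{33124} - - \frac{7276}{1689} = 1982475625 \cdot \frac{1}{33124} + \frac{7276}{1689} = \frac{11730625}{196} + \frac{7276}{1689} = \frac{19814451721}{331044}$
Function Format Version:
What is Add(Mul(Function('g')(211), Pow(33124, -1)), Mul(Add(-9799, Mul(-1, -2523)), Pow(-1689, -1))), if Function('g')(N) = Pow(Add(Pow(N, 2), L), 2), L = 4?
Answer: Rational(19814451721, 331044) ≈ 59854.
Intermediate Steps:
Function('g')(N) = Pow(Add(4, Pow(N, 2)), 2) (Function('g')(N) = Pow(Add(Pow(N, 2), 4), 2) = Pow(Add(4, Pow(N, 2)), 2))
Add(Mul(Function('g')(211), Pow(33124, -1)), Mul(Add(-9799, Mul(-1, -2523)), Pow(-1689, -1))) = Add(Mul(Pow(Add(4, Pow(211, 2)), 2), Pow(33124, -1)), Mul(Add(-9799, Mul(-1, -2523)), Pow(-1689, -1))) = Add(Mul(Pow(Add(4, 44521), 2), Rational(1, 33124)), Mul(Add(-9799, 2523), Rational(-1, 1689))) = Add(Mul(Pow(44525, 2), Rational(1, 33124)), Mul(-7276, Rational(-1, 1689))) = Add(Mul(1982475625, Rational(1, 33124)), Rational(7276, 1689)) = Add(Rational(11730625, 196), Rational(7276, 1689)) = Rational(19814451721, 331044)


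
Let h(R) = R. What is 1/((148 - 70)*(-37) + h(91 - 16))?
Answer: -1/2811 ≈ -0.00035575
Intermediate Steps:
1/((148 - 70)*(-37) + h(91 - 16)) = 1/((148 - 70)*(-37) + (91 - 16)) = 1/(78*(-37) + 75) = 1/(-2886 + 75) = 1/(-2811) = -1/2811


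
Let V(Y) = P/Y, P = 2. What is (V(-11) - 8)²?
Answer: 8100/121 ≈ 66.942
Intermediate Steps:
V(Y) = 2/Y
(V(-11) - 8)² = (2/(-11) - 8)² = (2*(-1/11) - 8)² = (-2/11 - 8)² = (-90/11)² = 8100/121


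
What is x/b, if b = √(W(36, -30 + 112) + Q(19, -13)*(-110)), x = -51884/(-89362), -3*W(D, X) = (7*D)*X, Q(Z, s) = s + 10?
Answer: -1853*I*√6558/20929857 ≈ -0.0071696*I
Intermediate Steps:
Q(Z, s) = 10 + s
W(D, X) = -7*D*X/3
x = 3706/6383 (x = -51884*(-1/89362) = 3706/6383 ≈ 0.58060)
b = I*√6558 (b = √(-7/3*36*(-30 + 112) + (10 - 13)*(-110)) = √(-7/3*36*82 - 3*(-110)) = √(-6888 + 330) = √(-6558) = I*√6558 ≈ 80.981*I)
x/b = 3706/(6383*((I*√6558))) = 3706*(-I*√6558/6558)/6383 = -1853*I*√6558/20929857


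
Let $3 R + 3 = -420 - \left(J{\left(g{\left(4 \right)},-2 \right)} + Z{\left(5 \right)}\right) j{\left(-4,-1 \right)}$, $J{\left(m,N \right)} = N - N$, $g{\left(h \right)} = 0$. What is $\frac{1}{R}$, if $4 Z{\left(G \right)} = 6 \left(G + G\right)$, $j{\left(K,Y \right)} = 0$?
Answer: $- \frac{1}{141} \approx -0.0070922$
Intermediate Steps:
$Z{\left(G \right)} = 3 G$ ($Z{\left(G \right)} = \frac{6 \left(G + G\right)}{4} = \frac{6 \cdot 2 G}{4} = \frac{12 G}{4} = 3 G$)
$J{\left(m,N \right)} = 0$
$R = -141$ ($R = -1 + \frac{-420 - \left(0 + 3 \cdot 5\right) 0}{3} = -1 + \frac{-420 - \left(0 + 15\right) 0}{3} = -1 + \frac{-420 - 15 \cdot 0}{3} = -1 + \frac{-420 - 0}{3} = -1 + \frac{-420 + 0}{3} = -1 + \frac{1}{3} \left(-420\right) = -1 - 140 = -141$)
$\frac{1}{R} = \frac{1}{-141} = - \frac{1}{141}$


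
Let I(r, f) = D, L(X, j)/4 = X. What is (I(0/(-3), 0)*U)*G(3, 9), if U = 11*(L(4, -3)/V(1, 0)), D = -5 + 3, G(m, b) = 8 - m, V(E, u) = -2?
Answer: 880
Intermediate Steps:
L(X, j) = 4*X
D = -2
U = -88 (U = 11*((4*4)/(-2)) = 11*(16*(-1/2)) = 11*(-8) = -88)
I(r, f) = -2
(I(0/(-3), 0)*U)*G(3, 9) = (-2*(-88))*(8 - 1*3) = 176*(8 - 3) = 176*5 = 880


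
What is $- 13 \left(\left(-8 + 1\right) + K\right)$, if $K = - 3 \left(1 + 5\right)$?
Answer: $325$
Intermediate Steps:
$K = -18$ ($K = \left(-3\right) 6 = -18$)
$- 13 \left(\left(-8 + 1\right) + K\right) = - 13 \left(\left(-8 + 1\right) - 18\right) = - 13 \left(-7 - 18\right) = \left(-13\right) \left(-25\right) = 325$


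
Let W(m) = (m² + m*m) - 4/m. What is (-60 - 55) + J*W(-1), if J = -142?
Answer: -967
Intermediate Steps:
W(m) = -4/m + 2*m² (W(m) = (m² + m²) - 4/m = 2*m² - 4/m = -4/m + 2*m²)
(-60 - 55) + J*W(-1) = (-60 - 55) - 284*(-2 + (-1)³)/(-1) = -115 - 284*(-1)*(-2 - 1) = -115 - 284*(-1)*(-3) = -115 - 142*6 = -115 - 852 = -967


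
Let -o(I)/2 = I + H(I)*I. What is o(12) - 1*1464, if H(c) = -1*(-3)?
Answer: -1560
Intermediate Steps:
H(c) = 3
o(I) = -8*I (o(I) = -2*(I + 3*I) = -8*I)
o(12) - 1*1464 = -8*12 - 1*1464 = -96 - 1464 = -1560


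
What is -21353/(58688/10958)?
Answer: -893077/224 ≈ -3986.9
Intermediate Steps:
-21353/(58688/10958) = -21353/(58688*(1/10958)) = -21353/29344/5479 = -21353*5479/29344 = -893077/224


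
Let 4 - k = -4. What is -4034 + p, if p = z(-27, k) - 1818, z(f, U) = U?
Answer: -5844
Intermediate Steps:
k = 8 (k = 4 - 1*(-4) = 4 + 4 = 8)
p = -1810 (p = 8 - 1818 = -1810)
-4034 + p = -4034 - 1810 = -5844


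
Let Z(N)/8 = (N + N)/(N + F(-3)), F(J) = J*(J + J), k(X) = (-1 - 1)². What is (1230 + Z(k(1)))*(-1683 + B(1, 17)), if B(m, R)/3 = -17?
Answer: -23516508/11 ≈ -2.1379e+6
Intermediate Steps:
k(X) = 4 (k(X) = (-2)² = 4)
F(J) = 2*J² (F(J) = J*(2*J) = 2*J²)
B(m, R) = -51 (B(m, R) = 3*(-17) = -51)
Z(N) = 16*N/(18 + N) (Z(N) = 8*((N + N)/(N + 2*(-3)²)) = 8*((2*N)/(N + 2*9)) = 8*((2*N)/(N + 18)) = 8*((2*N)/(18 + N)) = 8*(2*N/(18 + N)) = 16*N/(18 + N))
(1230 + Z(k(1)))*(-1683 + B(1, 17)) = (1230 + 16*4/(18 + 4))*(-1683 - 51) = (1230 + 16*4/22)*(-1734) = (1230 + 16*4*(1/22))*(-1734) = (1230 + 32/11)*(-1734) = (13562/11)*(-1734) = -23516508/11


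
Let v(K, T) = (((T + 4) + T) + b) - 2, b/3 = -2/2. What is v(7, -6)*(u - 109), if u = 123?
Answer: -182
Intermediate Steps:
b = -3 (b = 3*(-2/2) = 3*(-2*1/2) = 3*(-1) = -3)
v(K, T) = -1 + 2*T (v(K, T) = (((T + 4) + T) - 3) - 2 = (((4 + T) + T) - 3) - 2 = ((4 + 2*T) - 3) - 2 = (1 + 2*T) - 2 = -1 + 2*T)
v(7, -6)*(u - 109) = (-1 + 2*(-6))*(123 - 109) = (-1 - 12)*14 = -13*14 = -182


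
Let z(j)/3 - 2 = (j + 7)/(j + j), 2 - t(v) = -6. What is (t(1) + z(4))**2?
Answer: 21025/64 ≈ 328.52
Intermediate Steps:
t(v) = 8 (t(v) = 2 - 1*(-6) = 2 + 6 = 8)
z(j) = 6 + 3*(7 + j)/(2*j) (z(j) = 6 + 3*((j + 7)/(j + j)) = 6 + 3*((7 + j)/((2*j))) = 6 + 3*((7 + j)*(1/(2*j))) = 6 + 3*((7 + j)/(2*j)) = 6 + 3*(7 + j)/(2*j))
(t(1) + z(4))**2 = (8 + (3/2)*(7 + 5*4)/4)**2 = (8 + (3/2)*(1/4)*(7 + 20))**2 = (8 + (3/2)*(1/4)*27)**2 = (8 + 81/8)**2 = (145/8)**2 = 21025/64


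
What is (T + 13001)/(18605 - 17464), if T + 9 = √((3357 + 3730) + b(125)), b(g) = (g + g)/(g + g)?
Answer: 1856/163 + 4*√443/1141 ≈ 11.460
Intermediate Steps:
b(g) = 1 (b(g) = (2*g)/((2*g)) = (2*g)*(1/(2*g)) = 1)
T = -9 + 4*√443 (T = -9 + √((3357 + 3730) + 1) = -9 + √(7087 + 1) = -9 + √7088 = -9 + 4*√443 ≈ 75.190)
(T + 13001)/(18605 - 17464) = ((-9 + 4*√443) + 13001)/(18605 - 17464) = (12992 + 4*√443)/1141 = (12992 + 4*√443)*(1/1141) = 1856/163 + 4*√443/1141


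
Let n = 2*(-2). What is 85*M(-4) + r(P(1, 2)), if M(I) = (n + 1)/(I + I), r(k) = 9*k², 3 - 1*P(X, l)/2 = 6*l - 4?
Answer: 7455/8 ≈ 931.88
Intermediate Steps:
n = -4
P(X, l) = 14 - 12*l (P(X, l) = 6 - 2*(6*l - 4) = 6 - 2*(-4 + 6*l) = 6 + (8 - 12*l) = 14 - 12*l)
M(I) = -3/(2*I) (M(I) = (-4 + 1)/(I + I) = -3*1/(2*I) = -3/(2*I))
85*M(-4) + r(P(1, 2)) = 85*(-3/2/(-4)) + 9*(14 - 12*2)² = 85*(-3/2*(-¼)) + 9*(14 - 24)² = 85*(3/8) + 9*(-10)² = 255/8 + 9*100 = 255/8 + 900 = 7455/8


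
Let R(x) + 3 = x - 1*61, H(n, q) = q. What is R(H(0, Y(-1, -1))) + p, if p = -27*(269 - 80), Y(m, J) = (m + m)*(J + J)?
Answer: -5163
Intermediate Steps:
Y(m, J) = 4*J*m (Y(m, J) = (2*m)*(2*J) = 4*J*m)
R(x) = -64 + x (R(x) = -3 + (x - 1*61) = -3 + (x - 61) = -3 + (-61 + x) = -64 + x)
p = -5103 (p = -27*189 = -5103)
R(H(0, Y(-1, -1))) + p = (-64 + 4*(-1)*(-1)) - 5103 = (-64 + 4) - 5103 = -60 - 5103 = -5163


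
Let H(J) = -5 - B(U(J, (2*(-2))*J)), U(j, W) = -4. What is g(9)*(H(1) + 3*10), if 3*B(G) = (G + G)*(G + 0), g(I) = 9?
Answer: 129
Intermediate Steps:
B(G) = 2*G**2/3 (B(G) = ((G + G)*(G + 0))/3 = ((2*G)*G)/3 = (2*G**2)/3 = 2*G**2/3)
H(J) = -47/3 (H(J) = -5 - 2*(-4)**2/3 = -5 - 2*16/3 = -5 - 1*32/3 = -5 - 32/3 = -47/3)
g(9)*(H(1) + 3*10) = 9*(-47/3 + 3*10) = 9*(-47/3 + 30) = 9*(43/3) = 129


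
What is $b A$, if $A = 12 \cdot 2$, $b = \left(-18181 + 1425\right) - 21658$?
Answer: $-921936$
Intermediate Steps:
$b = -38414$ ($b = -16756 - 21658 = -38414$)
$A = 24$
$b A = \left(-38414\right) 24 = -921936$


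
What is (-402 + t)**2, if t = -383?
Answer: 616225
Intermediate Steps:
(-402 + t)**2 = (-402 - 383)**2 = (-785)**2 = 616225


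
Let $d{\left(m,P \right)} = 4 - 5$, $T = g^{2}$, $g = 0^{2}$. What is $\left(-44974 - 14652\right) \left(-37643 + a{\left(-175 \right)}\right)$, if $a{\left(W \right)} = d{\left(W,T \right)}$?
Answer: $2244561144$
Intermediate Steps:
$g = 0$
$T = 0$ ($T = 0^{2} = 0$)
$d{\left(m,P \right)} = -1$
$a{\left(W \right)} = -1$
$\left(-44974 - 14652\right) \left(-37643 + a{\left(-175 \right)}\right) = \left(-44974 - 14652\right) \left(-37643 - 1\right) = \left(-59626\right) \left(-37644\right) = 2244561144$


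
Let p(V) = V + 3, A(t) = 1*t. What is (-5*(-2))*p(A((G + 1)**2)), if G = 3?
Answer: 190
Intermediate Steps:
A(t) = t
p(V) = 3 + V
(-5*(-2))*p(A((G + 1)**2)) = (-5*(-2))*(3 + (3 + 1)**2) = 10*(3 + 4**2) = 10*(3 + 16) = 10*19 = 190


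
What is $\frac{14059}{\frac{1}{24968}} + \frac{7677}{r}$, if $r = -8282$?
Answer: $\frac{2907189969907}{8282} \approx 3.5103 \cdot 10^{8}$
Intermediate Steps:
$\frac{14059}{\frac{1}{24968}} + \frac{7677}{r} = \frac{14059}{\frac{1}{24968}} + \frac{7677}{-8282} = 14059 \frac{1}{\frac{1}{24968}} + 7677 \left(- \frac{1}{8282}\right) = 14059 \cdot 24968 - \frac{7677}{8282} = 351025112 - \frac{7677}{8282} = \frac{2907189969907}{8282}$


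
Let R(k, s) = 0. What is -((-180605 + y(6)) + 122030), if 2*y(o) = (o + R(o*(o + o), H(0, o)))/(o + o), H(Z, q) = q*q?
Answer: 234299/4 ≈ 58575.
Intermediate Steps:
H(Z, q) = q**2
y(o) = 1/4 (y(o) = ((o + 0)/(o + o))/2 = (o/((2*o)))/2 = (o*(1/(2*o)))/2 = (1/2)*(1/2) = 1/4)
-((-180605 + y(6)) + 122030) = -((-180605 + 1/4) + 122030) = -(-722419/4 + 122030) = -1*(-234299/4) = 234299/4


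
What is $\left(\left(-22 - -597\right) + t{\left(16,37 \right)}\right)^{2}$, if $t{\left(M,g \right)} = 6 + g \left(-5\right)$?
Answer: $156816$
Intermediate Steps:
$t{\left(M,g \right)} = 6 - 5 g$
$\left(\left(-22 - -597\right) + t{\left(16,37 \right)}\right)^{2} = \left(\left(-22 - -597\right) + \left(6 - 185\right)\right)^{2} = \left(\left(-22 + 597\right) + \left(6 - 185\right)\right)^{2} = \left(575 - 179\right)^{2} = 396^{2} = 156816$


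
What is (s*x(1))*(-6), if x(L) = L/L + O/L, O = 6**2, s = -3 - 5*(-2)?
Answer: -1554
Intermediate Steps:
s = 7 (s = -3 + 10 = 7)
O = 36
x(L) = 1 + 36/L (x(L) = L/L + 36/L = 1 + 36/L)
(s*x(1))*(-6) = (7*((36 + 1)/1))*(-6) = (7*(1*37))*(-6) = (7*37)*(-6) = 259*(-6) = -1554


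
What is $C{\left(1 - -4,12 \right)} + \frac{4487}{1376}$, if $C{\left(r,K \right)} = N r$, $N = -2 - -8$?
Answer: $\frac{45767}{1376} \approx 33.261$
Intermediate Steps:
$N = 6$ ($N = -2 + 8 = 6$)
$C{\left(r,K \right)} = 6 r$
$C{\left(1 - -4,12 \right)} + \frac{4487}{1376} = 6 \left(1 - -4\right) + \frac{4487}{1376} = 6 \left(1 + 4\right) + 4487 \cdot \frac{1}{1376} = 6 \cdot 5 + \frac{4487}{1376} = 30 + \frac{4487}{1376} = \frac{45767}{1376}$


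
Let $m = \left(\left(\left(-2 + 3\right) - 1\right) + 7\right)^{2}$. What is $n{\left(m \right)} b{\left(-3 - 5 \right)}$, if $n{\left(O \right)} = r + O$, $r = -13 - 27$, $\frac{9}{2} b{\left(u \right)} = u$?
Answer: $-16$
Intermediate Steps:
$b{\left(u \right)} = \frac{2 u}{9}$
$m = 49$ ($m = \left(\left(1 - 1\right) + 7\right)^{2} = \left(0 + 7\right)^{2} = 7^{2} = 49$)
$r = -40$
$n{\left(O \right)} = -40 + O$
$n{\left(m \right)} b{\left(-3 - 5 \right)} = \left(-40 + 49\right) \frac{2 \left(-3 - 5\right)}{9} = 9 \cdot \frac{2}{9} \left(-8\right) = 9 \left(- \frac{16}{9}\right) = -16$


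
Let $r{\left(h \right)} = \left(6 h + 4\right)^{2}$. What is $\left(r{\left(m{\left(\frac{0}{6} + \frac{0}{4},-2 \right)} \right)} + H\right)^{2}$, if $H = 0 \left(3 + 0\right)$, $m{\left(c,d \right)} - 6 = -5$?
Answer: $10000$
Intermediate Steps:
$m{\left(c,d \right)} = 1$ ($m{\left(c,d \right)} = 6 - 5 = 1$)
$r{\left(h \right)} = \left(4 + 6 h\right)^{2}$
$H = 0$ ($H = 0 \cdot 3 = 0$)
$\left(r{\left(m{\left(\frac{0}{6} + \frac{0}{4},-2 \right)} \right)} + H\right)^{2} = \left(4 \left(2 + 3 \cdot 1\right)^{2} + 0\right)^{2} = \left(4 \left(2 + 3\right)^{2} + 0\right)^{2} = \left(4 \cdot 5^{2} + 0\right)^{2} = \left(4 \cdot 25 + 0\right)^{2} = \left(100 + 0\right)^{2} = 100^{2} = 10000$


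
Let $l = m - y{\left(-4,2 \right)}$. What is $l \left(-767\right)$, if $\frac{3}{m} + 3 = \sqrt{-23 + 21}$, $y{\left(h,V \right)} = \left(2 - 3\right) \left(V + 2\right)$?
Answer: $- \frac{26845}{11} + \frac{2301 i \sqrt{2}}{11} \approx -2440.5 + 295.83 i$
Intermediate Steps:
$y{\left(h,V \right)} = -2 - V$ ($y{\left(h,V \right)} = - (2 + V) = -2 - V$)
$m = \frac{3}{-3 + i \sqrt{2}}$ ($m = \frac{3}{-3 + \sqrt{-23 + 21}} = \frac{3}{-3 + \sqrt{-2}} = \frac{3}{-3 + i \sqrt{2}} \approx -0.81818 - 0.38569 i$)
$l = \frac{35}{11} - \frac{3 i \sqrt{2}}{11}$ ($l = \left(- \frac{9}{11} - \frac{3 i \sqrt{2}}{11}\right) - \left(-2 - 2\right) = \left(- \frac{9}{11} - \frac{3 i \sqrt{2}}{11}\right) - -4 = \left(- \frac{9}{11} - \frac{3 i \sqrt{2}}{11}\right) + 4 = \frac{35}{11} - \frac{3 i \sqrt{2}}{11} \approx 3.1818 - 0.38569 i$)
$l \left(-767\right) = \left(\frac{35}{11} - \frac{3 i \sqrt{2}}{11}\right) \left(-767\right) = - \frac{26845}{11} + \frac{2301 i \sqrt{2}}{11}$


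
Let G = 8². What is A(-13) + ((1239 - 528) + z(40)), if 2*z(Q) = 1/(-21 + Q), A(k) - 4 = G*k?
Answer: -4445/38 ≈ -116.97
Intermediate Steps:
G = 64
A(k) = 4 + 64*k
z(Q) = 1/(2*(-21 + Q))
A(-13) + ((1239 - 528) + z(40)) = (4 + 64*(-13)) + ((1239 - 528) + 1/(2*(-21 + 40))) = (4 - 832) + (711 + (½)/19) = -828 + (711 + (½)*(1/19)) = -828 + (711 + 1/38) = -828 + 27019/38 = -4445/38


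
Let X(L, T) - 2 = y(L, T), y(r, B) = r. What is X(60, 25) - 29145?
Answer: -29083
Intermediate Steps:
X(L, T) = 2 + L
X(60, 25) - 29145 = (2 + 60) - 29145 = 62 - 29145 = -29083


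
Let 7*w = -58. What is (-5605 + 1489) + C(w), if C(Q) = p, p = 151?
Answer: -3965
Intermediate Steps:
w = -58/7 (w = (⅐)*(-58) = -58/7 ≈ -8.2857)
C(Q) = 151
(-5605 + 1489) + C(w) = (-5605 + 1489) + 151 = -4116 + 151 = -3965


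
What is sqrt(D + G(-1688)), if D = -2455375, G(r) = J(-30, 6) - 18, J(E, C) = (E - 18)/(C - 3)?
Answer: I*sqrt(2455409) ≈ 1567.0*I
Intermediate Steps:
J(E, C) = (-18 + E)/(-3 + C)
G(r) = -34 (G(r) = (-18 - 30)/(-3 + 6) - 18 = -48/3 - 18 = (1/3)*(-48) - 18 = -16 - 18 = -34)
sqrt(D + G(-1688)) = sqrt(-2455375 - 34) = sqrt(-2455409) = I*sqrt(2455409)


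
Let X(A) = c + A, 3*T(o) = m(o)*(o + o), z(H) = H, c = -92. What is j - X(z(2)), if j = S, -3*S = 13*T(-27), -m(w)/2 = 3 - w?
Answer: -4590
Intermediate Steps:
m(w) = -6 + 2*w (m(w) = -2*(3 - w) = -6 + 2*w)
T(o) = 2*o*(-6 + 2*o)/3 (T(o) = ((-6 + 2*o)*(o + o))/3 = ((-6 + 2*o)*(2*o))/3 = (2*o*(-6 + 2*o))/3 = 2*o*(-6 + 2*o)/3)
X(A) = -92 + A
S = -4680 (S = -13*(4/3)*(-27)*(-3 - 27)/3 = -13*(4/3)*(-27)*(-30)/3 = -13*1080/3 = -⅓*14040 = -4680)
j = -4680
j - X(z(2)) = -4680 - (-92 + 2) = -4680 - 1*(-90) = -4680 + 90 = -4590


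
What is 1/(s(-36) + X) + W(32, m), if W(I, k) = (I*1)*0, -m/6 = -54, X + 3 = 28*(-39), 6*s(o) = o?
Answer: -1/1101 ≈ -0.00090826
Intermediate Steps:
s(o) = o/6
X = -1095 (X = -3 + 28*(-39) = -3 - 1092 = -1095)
m = 324 (m = -6*(-54) = 324)
W(I, k) = 0 (W(I, k) = I*0 = 0)
1/(s(-36) + X) + W(32, m) = 1/((⅙)*(-36) - 1095) + 0 = 1/(-6 - 1095) + 0 = 1/(-1101) + 0 = -1/1101 + 0 = -1/1101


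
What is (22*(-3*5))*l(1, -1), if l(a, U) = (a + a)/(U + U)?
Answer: 330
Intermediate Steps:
l(a, U) = a/U (l(a, U) = (2*a)/((2*U)) = (2*a)*(1/(2*U)) = a/U)
(22*(-3*5))*l(1, -1) = (22*(-3*5))*(1/(-1)) = (22*(-15))*(1*(-1)) = -330*(-1) = 330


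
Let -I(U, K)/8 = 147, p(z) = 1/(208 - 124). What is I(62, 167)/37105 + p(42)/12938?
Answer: -1278030287/40325417160 ≈ -0.031693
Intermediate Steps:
p(z) = 1/84
I(U, K) = -1176 (I(U, K) = -8*147 = -1176)
I(62, 167)/37105 + p(42)/12938 = -1176/37105 + (1/84)/12938 = -1176*1/37105 + (1/84)*(1/12938) = -1176/37105 + 1/1086792 = -1278030287/40325417160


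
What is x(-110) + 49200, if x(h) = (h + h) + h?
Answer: 48870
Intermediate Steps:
x(h) = 3*h (x(h) = 2*h + h = 3*h)
x(-110) + 49200 = 3*(-110) + 49200 = -330 + 49200 = 48870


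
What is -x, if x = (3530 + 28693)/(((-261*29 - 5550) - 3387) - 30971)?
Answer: 32223/47477 ≈ 0.67871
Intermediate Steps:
x = -32223/47477 (x = 32223/(((-7569 - 5550) - 3387) - 30971) = 32223/((-13119 - 3387) - 30971) = 32223/(-16506 - 30971) = 32223/(-47477) = 32223*(-1/47477) = -32223/47477 ≈ -0.67871)
-x = -1*(-32223/47477) = 32223/47477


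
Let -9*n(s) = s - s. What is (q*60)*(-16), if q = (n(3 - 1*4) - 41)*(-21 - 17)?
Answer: -1495680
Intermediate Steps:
n(s) = 0 (n(s) = -(s - s)/9 = -1/9*0 = 0)
q = 1558 (q = (0 - 41)*(-21 - 17) = -41*(-38) = 1558)
(q*60)*(-16) = (1558*60)*(-16) = 93480*(-16) = -1495680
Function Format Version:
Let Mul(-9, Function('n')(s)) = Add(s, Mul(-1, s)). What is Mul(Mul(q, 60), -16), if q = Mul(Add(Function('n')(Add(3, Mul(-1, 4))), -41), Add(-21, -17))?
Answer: -1495680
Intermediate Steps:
Function('n')(s) = 0 (Function('n')(s) = Mul(Rational(-1, 9), Add(s, Mul(-1, s))) = Mul(Rational(-1, 9), 0) = 0)
q = 1558 (q = Mul(Add(0, -41), Add(-21, -17)) = Mul(-41, -38) = 1558)
Mul(Mul(q, 60), -16) = Mul(Mul(1558, 60), -16) = Mul(93480, -16) = -1495680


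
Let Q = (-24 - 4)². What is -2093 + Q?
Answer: -1309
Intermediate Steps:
Q = 784 (Q = (-28)² = 784)
-2093 + Q = -2093 + 784 = -1309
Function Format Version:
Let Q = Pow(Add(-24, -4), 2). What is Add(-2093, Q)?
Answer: -1309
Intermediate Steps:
Q = 784 (Q = Pow(-28, 2) = 784)
Add(-2093, Q) = Add(-2093, 784) = -1309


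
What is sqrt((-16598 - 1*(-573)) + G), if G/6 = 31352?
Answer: sqrt(172087) ≈ 414.83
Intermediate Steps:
G = 188112 (G = 6*31352 = 188112)
sqrt((-16598 - 1*(-573)) + G) = sqrt((-16598 - 1*(-573)) + 188112) = sqrt((-16598 + 573) + 188112) = sqrt(-16025 + 188112) = sqrt(172087)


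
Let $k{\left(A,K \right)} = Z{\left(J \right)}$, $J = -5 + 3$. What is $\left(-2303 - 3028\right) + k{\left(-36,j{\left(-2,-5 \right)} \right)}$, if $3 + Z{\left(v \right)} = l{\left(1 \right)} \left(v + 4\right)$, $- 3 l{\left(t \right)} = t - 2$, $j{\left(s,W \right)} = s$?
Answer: $- \frac{16000}{3} \approx -5333.3$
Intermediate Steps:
$l{\left(t \right)} = \frac{2}{3} - \frac{t}{3}$ ($l{\left(t \right)} = - \frac{t - 2}{3} = - \frac{-2 + t}{3} = \frac{2}{3} - \frac{t}{3}$)
$J = -2$
$Z{\left(v \right)} = - \frac{5}{3} + \frac{v}{3}$ ($Z{\left(v \right)} = -3 + \left(\frac{2}{3} - \frac{1}{3}\right) \left(v + 4\right) = -3 + \left(\frac{2}{3} - \frac{1}{3}\right) \left(4 + v\right) = -3 + \frac{4 + v}{3} = -3 + \left(\frac{4}{3} + \frac{v}{3}\right) = - \frac{5}{3} + \frac{v}{3}$)
$k{\left(A,K \right)} = - \frac{7}{3}$ ($k{\left(A,K \right)} = - \frac{5}{3} + \frac{1}{3} \left(-2\right) = - \frac{5}{3} - \frac{2}{3} = - \frac{7}{3}$)
$\left(-2303 - 3028\right) + k{\left(-36,j{\left(-2,-5 \right)} \right)} = \left(-2303 - 3028\right) - \frac{7}{3} = -5331 - \frac{7}{3} = - \frac{16000}{3}$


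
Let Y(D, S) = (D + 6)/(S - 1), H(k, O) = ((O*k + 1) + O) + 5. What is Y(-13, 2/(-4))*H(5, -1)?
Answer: 0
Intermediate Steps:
H(k, O) = 6 + O + O*k (H(k, O) = ((1 + O*k) + O) + 5 = (1 + O + O*k) + 5 = 6 + O + O*k)
Y(D, S) = (6 + D)/(-1 + S)
Y(-13, 2/(-4))*H(5, -1) = ((6 - 13)/(-1 + 2/(-4)))*(6 - 1 - 1*5) = (-7/(-1 + 2*(-¼)))*(6 - 1 - 5) = (-7/(-1 - ½))*0 = (-7/(-3/2))*0 = -⅔*(-7)*0 = (14/3)*0 = 0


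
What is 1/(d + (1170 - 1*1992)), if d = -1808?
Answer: -1/2630 ≈ -0.00038023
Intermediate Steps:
1/(d + (1170 - 1*1992)) = 1/(-1808 + (1170 - 1*1992)) = 1/(-1808 + (1170 - 1992)) = 1/(-1808 - 822) = 1/(-2630) = -1/2630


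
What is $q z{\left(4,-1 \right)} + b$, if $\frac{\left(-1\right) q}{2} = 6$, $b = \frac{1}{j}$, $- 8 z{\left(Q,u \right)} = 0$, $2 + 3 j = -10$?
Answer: $- \frac{1}{4} \approx -0.25$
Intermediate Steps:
$j = -4$ ($j = - \frac{2}{3} + \frac{1}{3} \left(-10\right) = - \frac{2}{3} - \frac{10}{3} = -4$)
$z{\left(Q,u \right)} = 0$ ($z{\left(Q,u \right)} = \left(- \frac{1}{8}\right) 0 = 0$)
$b = - \frac{1}{4}$ ($b = \frac{1}{-4} = - \frac{1}{4} \approx -0.25$)
$q = -12$ ($q = \left(-2\right) 6 = -12$)
$q z{\left(4,-1 \right)} + b = \left(-12\right) 0 - \frac{1}{4} = 0 - \frac{1}{4} = - \frac{1}{4}$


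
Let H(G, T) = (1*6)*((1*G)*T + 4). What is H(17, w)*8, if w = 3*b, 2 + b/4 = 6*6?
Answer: 333120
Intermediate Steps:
b = 136 (b = -8 + 4*(6*6) = -8 + 4*36 = -8 + 144 = 136)
w = 408 (w = 3*136 = 408)
H(G, T) = 24 + 6*G*T (H(G, T) = 6*(G*T + 4) = 6*(4 + G*T) = 24 + 6*G*T)
H(17, w)*8 = (24 + 6*17*408)*8 = (24 + 41616)*8 = 41640*8 = 333120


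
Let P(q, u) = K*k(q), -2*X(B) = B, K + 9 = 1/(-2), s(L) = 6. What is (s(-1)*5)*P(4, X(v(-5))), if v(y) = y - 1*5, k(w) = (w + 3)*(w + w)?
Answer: -15960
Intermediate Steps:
k(w) = 2*w*(3 + w) (k(w) = (3 + w)*(2*w) = 2*w*(3 + w))
v(y) = -5 + y (v(y) = y - 5 = -5 + y)
K = -19/2 (K = -9 + 1/(-2) = -9 - ½ = -19/2 ≈ -9.5000)
X(B) = -B/2
P(q, u) = -19*q*(3 + q)
(s(-1)*5)*P(4, X(v(-5))) = (6*5)*(-19*4*(3 + 4)) = 30*(-19*4*7) = 30*(-532) = -15960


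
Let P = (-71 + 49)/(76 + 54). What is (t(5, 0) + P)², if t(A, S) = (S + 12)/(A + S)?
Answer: 841/169 ≈ 4.9763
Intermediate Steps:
P = -11/65 (P = -22/130 = -22*1/130 = -11/65 ≈ -0.16923)
t(A, S) = (12 + S)/(A + S)
(t(5, 0) + P)² = ((12 + 0)/(5 + 0) - 11/65)² = (12/5 - 11/65)² = (29/13)² = 841/169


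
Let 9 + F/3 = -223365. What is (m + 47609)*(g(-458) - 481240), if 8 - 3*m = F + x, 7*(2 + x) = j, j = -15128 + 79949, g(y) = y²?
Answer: -509098218864/7 ≈ -7.2728e+10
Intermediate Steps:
F = -670122 (F = -27 + 3*(-223365) = -27 - 670095 = -670122)
j = 64821
x = 64807/7 (x = -2 + (⅐)*64821 = -2 + 64821/7 = 64807/7 ≈ 9258.1)
m = 4626103/21 (m = 8/3 - (-670122 + 64807/7)/3 = 8/3 - ⅓*(-4626047/7) = 8/3 + 4626047/21 = 4626103/21 ≈ 2.2029e+5)
(m + 47609)*(g(-458) - 481240) = (4626103/21 + 47609)*((-458)² - 481240) = 5625892*(209764 - 481240)/21 = (5625892/21)*(-271476) = -509098218864/7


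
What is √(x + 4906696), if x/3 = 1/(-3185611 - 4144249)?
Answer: √65905327076919713005/3664930 ≈ 2215.1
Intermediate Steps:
x = -3/7329860 (x = 3/(-3185611 - 4144249) = 3/(-7329860) = 3*(-1/7329860) = -3/7329860 ≈ -4.0928e-7)
√(x + 4906696) = √(-3/7329860 + 4906696) = √(35965394742557/7329860) = √65905327076919713005/3664930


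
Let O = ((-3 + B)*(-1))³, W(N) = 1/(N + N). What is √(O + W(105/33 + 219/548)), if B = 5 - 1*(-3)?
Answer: I*√58195545879/21589 ≈ 11.174*I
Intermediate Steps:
B = 8 (B = 5 + 3 = 8)
W(N) = 1/(2*N)
O = -125 (O = ((-3 + 8)*(-1))³ = (5*(-1))³ = (-5)³ = -125)
√(O + W(105/33 + 219/548)) = √(-125 + 1/(2*(105/33 + 219/548))) = √(-125 + 1/(2*(105*(1/33) + 219*(1/548)))) = √(-125 + 1/(2*(35/11 + 219/548))) = √(-125 + 1/(2*(21589/6028))) = √(-125 + (½)*(6028/21589)) = √(-125 + 3014/21589) = √(-2695611/21589) = I*√58195545879/21589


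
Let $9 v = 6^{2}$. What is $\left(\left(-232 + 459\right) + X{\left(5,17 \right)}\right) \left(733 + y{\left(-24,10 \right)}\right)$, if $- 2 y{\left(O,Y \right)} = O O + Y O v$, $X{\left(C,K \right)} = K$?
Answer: $225700$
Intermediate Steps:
$v = 4$ ($v = \frac{6^{2}}{9} = \frac{1}{9} \cdot 36 = 4$)
$y{\left(O,Y \right)} = - \frac{O^{2}}{2} - 2 O Y$ ($y{\left(O,Y \right)} = - \frac{O O + Y O 4}{2} = - \frac{O^{2} + O Y 4}{2} = - \frac{O^{2} + 4 O Y}{2} = - \frac{O^{2}}{2} - 2 O Y$)
$\left(\left(-232 + 459\right) + X{\left(5,17 \right)}\right) \left(733 + y{\left(-24,10 \right)}\right) = \left(\left(-232 + 459\right) + 17\right) \left(733 - - 12 \left(-24 + 4 \cdot 10\right)\right) = \left(227 + 17\right) \left(733 - - 12 \left(-24 + 40\right)\right) = 244 \left(733 - \left(-12\right) 16\right) = 244 \left(733 + 192\right) = 244 \cdot 925 = 225700$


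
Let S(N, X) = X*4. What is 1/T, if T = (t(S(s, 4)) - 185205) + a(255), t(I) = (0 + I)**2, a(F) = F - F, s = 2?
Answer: -1/184949 ≈ -5.4069e-6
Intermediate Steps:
a(F) = 0
S(N, X) = 4*X
t(I) = I**2
T = -184949 (T = ((4*4)**2 - 185205) + 0 = (16**2 - 185205) + 0 = (256 - 185205) + 0 = -184949 + 0 = -184949)
1/T = 1/(-184949) = -1/184949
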